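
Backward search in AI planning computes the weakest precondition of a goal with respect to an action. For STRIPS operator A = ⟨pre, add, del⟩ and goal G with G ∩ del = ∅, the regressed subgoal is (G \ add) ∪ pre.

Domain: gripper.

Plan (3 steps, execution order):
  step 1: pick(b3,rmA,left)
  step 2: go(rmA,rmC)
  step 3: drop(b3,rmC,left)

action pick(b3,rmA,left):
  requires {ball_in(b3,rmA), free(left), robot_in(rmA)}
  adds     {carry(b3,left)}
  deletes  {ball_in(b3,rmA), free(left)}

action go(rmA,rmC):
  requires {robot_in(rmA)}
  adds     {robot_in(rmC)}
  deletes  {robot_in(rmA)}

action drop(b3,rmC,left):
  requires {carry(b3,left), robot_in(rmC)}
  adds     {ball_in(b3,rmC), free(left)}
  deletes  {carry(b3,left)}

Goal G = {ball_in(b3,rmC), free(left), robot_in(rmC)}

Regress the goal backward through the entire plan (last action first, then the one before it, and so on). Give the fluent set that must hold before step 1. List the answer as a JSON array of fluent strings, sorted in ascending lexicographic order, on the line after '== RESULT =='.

Regress step by step:
  through step 3 (drop(b3,rmC,left)): drop {ball_in(b3,rmC), free(left)}, keep {robot_in(rmC)}, require {carry(b3,left), robot_in(rmC)}
    → {carry(b3,left), robot_in(rmC)}
  through step 2 (go(rmA,rmC)): drop {robot_in(rmC)}, keep {carry(b3,left)}, require {robot_in(rmA)}
    → {carry(b3,left), robot_in(rmA)}
  through step 1 (pick(b3,rmA,left)): drop {carry(b3,left)}, keep {robot_in(rmA)}, require {ball_in(b3,rmA), free(left), robot_in(rmA)}
    → {ball_in(b3,rmA), free(left), robot_in(rmA)}

== RESULT ==
["ball_in(b3,rmA)", "free(left)", "robot_in(rmA)"]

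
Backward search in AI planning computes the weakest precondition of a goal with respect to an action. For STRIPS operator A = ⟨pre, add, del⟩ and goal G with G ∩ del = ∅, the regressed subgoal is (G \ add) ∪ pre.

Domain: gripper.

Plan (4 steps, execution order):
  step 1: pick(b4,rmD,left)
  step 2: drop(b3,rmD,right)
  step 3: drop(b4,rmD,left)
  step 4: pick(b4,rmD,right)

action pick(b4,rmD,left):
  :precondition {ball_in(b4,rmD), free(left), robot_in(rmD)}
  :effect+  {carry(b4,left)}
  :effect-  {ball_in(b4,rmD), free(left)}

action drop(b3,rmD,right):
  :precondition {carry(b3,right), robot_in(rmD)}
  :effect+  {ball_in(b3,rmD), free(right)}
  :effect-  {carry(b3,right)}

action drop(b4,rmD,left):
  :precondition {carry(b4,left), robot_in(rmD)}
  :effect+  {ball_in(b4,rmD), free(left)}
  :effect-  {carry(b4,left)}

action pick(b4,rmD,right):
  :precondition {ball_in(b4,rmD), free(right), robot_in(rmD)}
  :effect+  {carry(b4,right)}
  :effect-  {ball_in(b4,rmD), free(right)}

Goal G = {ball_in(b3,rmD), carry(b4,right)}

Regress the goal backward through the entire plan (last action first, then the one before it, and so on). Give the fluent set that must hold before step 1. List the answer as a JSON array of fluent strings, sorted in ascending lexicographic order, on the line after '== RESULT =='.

Work backward from the goal:
  through step 4 (pick(b4,rmD,right)): drop {carry(b4,right)}, keep {ball_in(b3,rmD)}, require {ball_in(b4,rmD), free(right), robot_in(rmD)}
    → {ball_in(b3,rmD), ball_in(b4,rmD), free(right), robot_in(rmD)}
  through step 3 (drop(b4,rmD,left)): drop {ball_in(b4,rmD)}, keep {ball_in(b3,rmD), free(right), robot_in(rmD)}, require {carry(b4,left), robot_in(rmD)}
    → {ball_in(b3,rmD), carry(b4,left), free(right), robot_in(rmD)}
  through step 2 (drop(b3,rmD,right)): drop {ball_in(b3,rmD), free(right)}, keep {carry(b4,left), robot_in(rmD)}, require {carry(b3,right), robot_in(rmD)}
    → {carry(b3,right), carry(b4,left), robot_in(rmD)}
  through step 1 (pick(b4,rmD,left)): drop {carry(b4,left)}, keep {carry(b3,right), robot_in(rmD)}, require {ball_in(b4,rmD), free(left), robot_in(rmD)}
    → {ball_in(b4,rmD), carry(b3,right), free(left), robot_in(rmD)}

== RESULT ==
["ball_in(b4,rmD)", "carry(b3,right)", "free(left)", "robot_in(rmD)"]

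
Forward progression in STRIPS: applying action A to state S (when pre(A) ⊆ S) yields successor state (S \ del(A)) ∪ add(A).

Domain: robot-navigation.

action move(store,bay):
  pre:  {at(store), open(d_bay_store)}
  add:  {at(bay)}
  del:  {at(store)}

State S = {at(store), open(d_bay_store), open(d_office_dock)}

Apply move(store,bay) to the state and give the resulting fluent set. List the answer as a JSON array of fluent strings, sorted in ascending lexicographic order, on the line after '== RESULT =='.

Progress:
  pre ⊆ S: {at(store), open(d_bay_store)} ⊆ S  — applicable
  S \ del = {open(d_bay_store), open(d_office_dock)}
  ∪ add   = {at(bay), open(d_bay_store), open(d_office_dock)}

== RESULT ==
["at(bay)", "open(d_bay_store)", "open(d_office_dock)"]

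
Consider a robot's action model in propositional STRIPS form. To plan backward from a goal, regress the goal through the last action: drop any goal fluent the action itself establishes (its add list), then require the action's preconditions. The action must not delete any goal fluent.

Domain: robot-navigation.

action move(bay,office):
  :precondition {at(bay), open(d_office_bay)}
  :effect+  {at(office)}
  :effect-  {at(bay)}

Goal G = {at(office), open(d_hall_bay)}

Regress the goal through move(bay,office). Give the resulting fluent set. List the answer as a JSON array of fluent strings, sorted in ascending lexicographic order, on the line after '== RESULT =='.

Compute (G \ add) ∪ pre:
  G ∩ del = {}  (empty — regression defined)
  G \ add = {at(office), open(d_hall_bay)} \ {at(office)} = {open(d_hall_bay)}
  ∪ pre   = {open(d_hall_bay)} ∪ {at(bay), open(d_office_bay)}
          = {at(bay), open(d_hall_bay), open(d_office_bay)}

== RESULT ==
["at(bay)", "open(d_hall_bay)", "open(d_office_bay)"]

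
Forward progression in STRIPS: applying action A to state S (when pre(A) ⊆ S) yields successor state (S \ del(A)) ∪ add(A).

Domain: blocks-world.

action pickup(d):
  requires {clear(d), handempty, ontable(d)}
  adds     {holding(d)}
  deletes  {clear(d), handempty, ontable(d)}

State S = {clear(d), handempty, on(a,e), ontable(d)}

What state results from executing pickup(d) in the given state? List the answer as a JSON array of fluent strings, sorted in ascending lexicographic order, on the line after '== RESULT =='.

Compute (S \ del) ∪ add:
  pre ⊆ S: {clear(d), handempty, ontable(d)} ⊆ S  — applicable
  S \ del = {on(a,e)}
  ∪ add   = {holding(d), on(a,e)}

== RESULT ==
["holding(d)", "on(a,e)"]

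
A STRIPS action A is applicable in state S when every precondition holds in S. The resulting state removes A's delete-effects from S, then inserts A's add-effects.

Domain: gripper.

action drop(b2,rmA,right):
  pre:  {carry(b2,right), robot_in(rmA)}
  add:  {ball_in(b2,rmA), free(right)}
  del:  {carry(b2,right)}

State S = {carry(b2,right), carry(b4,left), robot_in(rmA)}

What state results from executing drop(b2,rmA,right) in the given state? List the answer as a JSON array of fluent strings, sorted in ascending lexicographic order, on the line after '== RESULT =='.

Compute (S \ del) ∪ add:
  pre ⊆ S: {carry(b2,right), robot_in(rmA)} ⊆ S  — applicable
  S \ del = {carry(b4,left), robot_in(rmA)}
  ∪ add   = {ball_in(b2,rmA), carry(b4,left), free(right), robot_in(rmA)}

== RESULT ==
["ball_in(b2,rmA)", "carry(b4,left)", "free(right)", "robot_in(rmA)"]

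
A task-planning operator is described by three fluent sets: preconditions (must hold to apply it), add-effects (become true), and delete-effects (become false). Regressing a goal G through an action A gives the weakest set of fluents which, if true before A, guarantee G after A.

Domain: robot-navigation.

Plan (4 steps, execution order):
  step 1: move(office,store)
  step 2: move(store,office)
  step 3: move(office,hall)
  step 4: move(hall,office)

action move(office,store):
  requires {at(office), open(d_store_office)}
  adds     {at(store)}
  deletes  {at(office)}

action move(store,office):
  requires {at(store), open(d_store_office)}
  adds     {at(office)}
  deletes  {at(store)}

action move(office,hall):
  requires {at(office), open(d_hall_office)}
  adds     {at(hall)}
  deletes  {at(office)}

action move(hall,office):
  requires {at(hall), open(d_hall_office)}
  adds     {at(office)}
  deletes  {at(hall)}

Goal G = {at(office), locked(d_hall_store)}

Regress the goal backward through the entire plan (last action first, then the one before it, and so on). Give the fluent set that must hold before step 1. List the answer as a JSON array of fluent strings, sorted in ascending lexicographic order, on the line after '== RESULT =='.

Work backward from the goal:
  through step 4 (move(hall,office)): drop {at(office)}, keep {locked(d_hall_store)}, require {at(hall), open(d_hall_office)}
    → {at(hall), locked(d_hall_store), open(d_hall_office)}
  through step 3 (move(office,hall)): drop {at(hall)}, keep {locked(d_hall_store), open(d_hall_office)}, require {at(office), open(d_hall_office)}
    → {at(office), locked(d_hall_store), open(d_hall_office)}
  through step 2 (move(store,office)): drop {at(office)}, keep {locked(d_hall_store), open(d_hall_office)}, require {at(store), open(d_store_office)}
    → {at(store), locked(d_hall_store), open(d_hall_office), open(d_store_office)}
  through step 1 (move(office,store)): drop {at(store)}, keep {locked(d_hall_store), open(d_hall_office), open(d_store_office)}, require {at(office), open(d_store_office)}
    → {at(office), locked(d_hall_store), open(d_hall_office), open(d_store_office)}

== RESULT ==
["at(office)", "locked(d_hall_store)", "open(d_hall_office)", "open(d_store_office)"]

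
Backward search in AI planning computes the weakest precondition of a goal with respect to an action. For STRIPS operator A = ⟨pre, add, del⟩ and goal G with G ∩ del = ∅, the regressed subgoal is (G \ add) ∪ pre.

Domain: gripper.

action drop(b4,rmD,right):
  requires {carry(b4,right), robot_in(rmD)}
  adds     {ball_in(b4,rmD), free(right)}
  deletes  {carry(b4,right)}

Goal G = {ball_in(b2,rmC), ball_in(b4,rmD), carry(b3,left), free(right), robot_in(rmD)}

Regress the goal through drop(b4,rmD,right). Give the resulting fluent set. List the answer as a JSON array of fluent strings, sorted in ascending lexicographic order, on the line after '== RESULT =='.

Compute (G \ add) ∪ pre:
  G ∩ del = {}  (empty — regression defined)
  G \ add = {ball_in(b2,rmC), ball_in(b4,rmD), carry(b3,left), free(right), robot_in(rmD)} \ {ball_in(b4,rmD), free(right)} = {ball_in(b2,rmC), carry(b3,left), robot_in(rmD)}
  ∪ pre   = {ball_in(b2,rmC), carry(b3,left), robot_in(rmD)} ∪ {carry(b4,right), robot_in(rmD)}
          = {ball_in(b2,rmC), carry(b3,left), carry(b4,right), robot_in(rmD)}

== RESULT ==
["ball_in(b2,rmC)", "carry(b3,left)", "carry(b4,right)", "robot_in(rmD)"]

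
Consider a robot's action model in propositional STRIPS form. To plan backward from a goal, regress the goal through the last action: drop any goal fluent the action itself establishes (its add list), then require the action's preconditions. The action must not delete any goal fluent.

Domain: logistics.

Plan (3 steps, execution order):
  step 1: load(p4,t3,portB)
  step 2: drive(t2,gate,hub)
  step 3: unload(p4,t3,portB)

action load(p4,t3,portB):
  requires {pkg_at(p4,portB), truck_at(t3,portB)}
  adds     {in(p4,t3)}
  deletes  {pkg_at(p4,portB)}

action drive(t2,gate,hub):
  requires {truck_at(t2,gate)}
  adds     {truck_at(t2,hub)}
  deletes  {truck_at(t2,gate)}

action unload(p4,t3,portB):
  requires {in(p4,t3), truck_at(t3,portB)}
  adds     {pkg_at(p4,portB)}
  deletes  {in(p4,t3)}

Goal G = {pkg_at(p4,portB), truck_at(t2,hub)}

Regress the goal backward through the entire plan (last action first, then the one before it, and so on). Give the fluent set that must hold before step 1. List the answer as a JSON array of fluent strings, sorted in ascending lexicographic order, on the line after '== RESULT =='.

Regress step by step:
  through step 3 (unload(p4,t3,portB)): drop {pkg_at(p4,portB)}, keep {truck_at(t2,hub)}, require {in(p4,t3), truck_at(t3,portB)}
    → {in(p4,t3), truck_at(t2,hub), truck_at(t3,portB)}
  through step 2 (drive(t2,gate,hub)): drop {truck_at(t2,hub)}, keep {in(p4,t3), truck_at(t3,portB)}, require {truck_at(t2,gate)}
    → {in(p4,t3), truck_at(t2,gate), truck_at(t3,portB)}
  through step 1 (load(p4,t3,portB)): drop {in(p4,t3)}, keep {truck_at(t2,gate), truck_at(t3,portB)}, require {pkg_at(p4,portB), truck_at(t3,portB)}
    → {pkg_at(p4,portB), truck_at(t2,gate), truck_at(t3,portB)}

== RESULT ==
["pkg_at(p4,portB)", "truck_at(t2,gate)", "truck_at(t3,portB)"]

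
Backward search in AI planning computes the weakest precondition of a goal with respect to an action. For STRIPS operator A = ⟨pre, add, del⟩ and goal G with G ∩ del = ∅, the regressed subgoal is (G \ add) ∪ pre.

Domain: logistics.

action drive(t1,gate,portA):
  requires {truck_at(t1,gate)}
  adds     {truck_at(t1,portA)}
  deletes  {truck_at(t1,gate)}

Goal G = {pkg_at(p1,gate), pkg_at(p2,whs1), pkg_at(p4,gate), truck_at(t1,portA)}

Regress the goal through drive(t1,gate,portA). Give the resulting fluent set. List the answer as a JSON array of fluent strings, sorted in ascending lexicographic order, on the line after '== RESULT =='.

Regress:
  G ∩ del = {}  (empty — regression defined)
  G \ add = {pkg_at(p1,gate), pkg_at(p2,whs1), pkg_at(p4,gate), truck_at(t1,portA)} \ {truck_at(t1,portA)} = {pkg_at(p1,gate), pkg_at(p2,whs1), pkg_at(p4,gate)}
  ∪ pre   = {pkg_at(p1,gate), pkg_at(p2,whs1), pkg_at(p4,gate)} ∪ {truck_at(t1,gate)}
          = {pkg_at(p1,gate), pkg_at(p2,whs1), pkg_at(p4,gate), truck_at(t1,gate)}

== RESULT ==
["pkg_at(p1,gate)", "pkg_at(p2,whs1)", "pkg_at(p4,gate)", "truck_at(t1,gate)"]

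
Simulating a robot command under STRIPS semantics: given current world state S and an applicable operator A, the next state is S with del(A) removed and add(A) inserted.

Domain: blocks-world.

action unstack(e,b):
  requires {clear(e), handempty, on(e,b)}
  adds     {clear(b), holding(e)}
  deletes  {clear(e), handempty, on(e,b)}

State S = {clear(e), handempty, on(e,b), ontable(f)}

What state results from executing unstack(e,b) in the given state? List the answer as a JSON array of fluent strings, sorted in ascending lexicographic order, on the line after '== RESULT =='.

Compute (S \ del) ∪ add:
  pre ⊆ S: {clear(e), handempty, on(e,b)} ⊆ S  — applicable
  S \ del = {ontable(f)}
  ∪ add   = {clear(b), holding(e), ontable(f)}

== RESULT ==
["clear(b)", "holding(e)", "ontable(f)"]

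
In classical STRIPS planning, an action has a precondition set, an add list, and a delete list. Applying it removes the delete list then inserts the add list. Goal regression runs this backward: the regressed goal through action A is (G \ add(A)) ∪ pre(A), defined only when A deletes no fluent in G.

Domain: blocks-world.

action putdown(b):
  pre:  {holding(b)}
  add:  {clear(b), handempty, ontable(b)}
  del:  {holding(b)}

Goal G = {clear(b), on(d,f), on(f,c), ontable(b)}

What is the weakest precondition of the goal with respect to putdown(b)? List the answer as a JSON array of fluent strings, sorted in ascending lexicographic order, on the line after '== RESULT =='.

Regress:
  G ∩ del = {}  (empty — regression defined)
  G \ add = {clear(b), on(d,f), on(f,c), ontable(b)} \ {clear(b), handempty, ontable(b)} = {on(d,f), on(f,c)}
  ∪ pre   = {on(d,f), on(f,c)} ∪ {holding(b)}
          = {holding(b), on(d,f), on(f,c)}

== RESULT ==
["holding(b)", "on(d,f)", "on(f,c)"]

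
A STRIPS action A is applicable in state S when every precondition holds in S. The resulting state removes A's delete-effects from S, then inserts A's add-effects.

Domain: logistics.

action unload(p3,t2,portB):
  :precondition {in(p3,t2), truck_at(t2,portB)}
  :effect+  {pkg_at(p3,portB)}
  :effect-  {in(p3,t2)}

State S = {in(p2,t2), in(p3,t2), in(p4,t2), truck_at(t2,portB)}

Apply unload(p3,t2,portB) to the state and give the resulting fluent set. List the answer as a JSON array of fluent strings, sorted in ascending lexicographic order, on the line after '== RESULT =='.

Progress:
  pre ⊆ S: {in(p3,t2), truck_at(t2,portB)} ⊆ S  — applicable
  S \ del = {in(p2,t2), in(p4,t2), truck_at(t2,portB)}
  ∪ add   = {in(p2,t2), in(p4,t2), pkg_at(p3,portB), truck_at(t2,portB)}

== RESULT ==
["in(p2,t2)", "in(p4,t2)", "pkg_at(p3,portB)", "truck_at(t2,portB)"]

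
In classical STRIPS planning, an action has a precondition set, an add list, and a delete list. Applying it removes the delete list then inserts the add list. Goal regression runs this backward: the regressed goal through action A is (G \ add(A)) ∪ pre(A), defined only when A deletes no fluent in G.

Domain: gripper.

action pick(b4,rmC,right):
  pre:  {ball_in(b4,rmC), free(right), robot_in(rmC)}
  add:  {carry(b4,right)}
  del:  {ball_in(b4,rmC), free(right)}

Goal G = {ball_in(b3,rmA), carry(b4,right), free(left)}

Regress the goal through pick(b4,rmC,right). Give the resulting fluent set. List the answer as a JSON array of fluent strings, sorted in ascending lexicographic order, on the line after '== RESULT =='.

Compute (G \ add) ∪ pre:
  G ∩ del = {}  (empty — regression defined)
  G \ add = {ball_in(b3,rmA), carry(b4,right), free(left)} \ {carry(b4,right)} = {ball_in(b3,rmA), free(left)}
  ∪ pre   = {ball_in(b3,rmA), free(left)} ∪ {ball_in(b4,rmC), free(right), robot_in(rmC)}
          = {ball_in(b3,rmA), ball_in(b4,rmC), free(left), free(right), robot_in(rmC)}

== RESULT ==
["ball_in(b3,rmA)", "ball_in(b4,rmC)", "free(left)", "free(right)", "robot_in(rmC)"]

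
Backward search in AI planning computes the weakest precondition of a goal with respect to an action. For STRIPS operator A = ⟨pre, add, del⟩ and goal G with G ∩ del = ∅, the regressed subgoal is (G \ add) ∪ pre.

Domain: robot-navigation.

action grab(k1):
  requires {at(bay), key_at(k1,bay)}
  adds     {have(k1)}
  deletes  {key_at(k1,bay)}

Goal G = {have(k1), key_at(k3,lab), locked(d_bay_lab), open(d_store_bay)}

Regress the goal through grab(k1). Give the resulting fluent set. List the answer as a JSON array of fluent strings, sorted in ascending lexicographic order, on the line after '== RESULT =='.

Regress:
  G ∩ del = {}  (empty — regression defined)
  G \ add = {have(k1), key_at(k3,lab), locked(d_bay_lab), open(d_store_bay)} \ {have(k1)} = {key_at(k3,lab), locked(d_bay_lab), open(d_store_bay)}
  ∪ pre   = {key_at(k3,lab), locked(d_bay_lab), open(d_store_bay)} ∪ {at(bay), key_at(k1,bay)}
          = {at(bay), key_at(k1,bay), key_at(k3,lab), locked(d_bay_lab), open(d_store_bay)}

== RESULT ==
["at(bay)", "key_at(k1,bay)", "key_at(k3,lab)", "locked(d_bay_lab)", "open(d_store_bay)"]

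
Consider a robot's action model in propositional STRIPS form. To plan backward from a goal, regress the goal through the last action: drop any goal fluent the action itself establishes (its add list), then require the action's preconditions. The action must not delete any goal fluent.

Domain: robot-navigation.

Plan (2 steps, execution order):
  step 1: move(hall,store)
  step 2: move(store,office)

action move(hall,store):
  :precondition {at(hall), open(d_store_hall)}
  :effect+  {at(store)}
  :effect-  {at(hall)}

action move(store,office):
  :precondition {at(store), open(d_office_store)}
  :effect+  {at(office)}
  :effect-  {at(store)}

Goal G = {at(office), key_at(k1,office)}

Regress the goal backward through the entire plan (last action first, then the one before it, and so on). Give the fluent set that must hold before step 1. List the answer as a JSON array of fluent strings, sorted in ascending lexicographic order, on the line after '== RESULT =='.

Regress step by step:
  through step 2 (move(store,office)): drop {at(office)}, keep {key_at(k1,office)}, require {at(store), open(d_office_store)}
    → {at(store), key_at(k1,office), open(d_office_store)}
  through step 1 (move(hall,store)): drop {at(store)}, keep {key_at(k1,office), open(d_office_store)}, require {at(hall), open(d_store_hall)}
    → {at(hall), key_at(k1,office), open(d_office_store), open(d_store_hall)}

== RESULT ==
["at(hall)", "key_at(k1,office)", "open(d_office_store)", "open(d_store_hall)"]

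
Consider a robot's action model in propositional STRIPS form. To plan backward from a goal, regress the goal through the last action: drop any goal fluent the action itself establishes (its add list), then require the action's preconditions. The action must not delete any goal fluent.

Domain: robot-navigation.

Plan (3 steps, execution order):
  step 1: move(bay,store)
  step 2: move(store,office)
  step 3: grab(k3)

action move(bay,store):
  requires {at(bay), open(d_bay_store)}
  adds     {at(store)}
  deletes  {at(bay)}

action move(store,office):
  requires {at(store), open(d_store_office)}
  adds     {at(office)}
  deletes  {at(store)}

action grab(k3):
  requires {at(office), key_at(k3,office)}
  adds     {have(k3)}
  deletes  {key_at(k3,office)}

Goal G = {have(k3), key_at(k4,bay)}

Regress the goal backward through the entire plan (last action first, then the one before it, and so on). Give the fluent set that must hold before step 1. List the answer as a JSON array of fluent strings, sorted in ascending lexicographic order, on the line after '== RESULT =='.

Work backward from the goal:
  through step 3 (grab(k3)): drop {have(k3)}, keep {key_at(k4,bay)}, require {at(office), key_at(k3,office)}
    → {at(office), key_at(k3,office), key_at(k4,bay)}
  through step 2 (move(store,office)): drop {at(office)}, keep {key_at(k3,office), key_at(k4,bay)}, require {at(store), open(d_store_office)}
    → {at(store), key_at(k3,office), key_at(k4,bay), open(d_store_office)}
  through step 1 (move(bay,store)): drop {at(store)}, keep {key_at(k3,office), key_at(k4,bay), open(d_store_office)}, require {at(bay), open(d_bay_store)}
    → {at(bay), key_at(k3,office), key_at(k4,bay), open(d_bay_store), open(d_store_office)}

== RESULT ==
["at(bay)", "key_at(k3,office)", "key_at(k4,bay)", "open(d_bay_store)", "open(d_store_office)"]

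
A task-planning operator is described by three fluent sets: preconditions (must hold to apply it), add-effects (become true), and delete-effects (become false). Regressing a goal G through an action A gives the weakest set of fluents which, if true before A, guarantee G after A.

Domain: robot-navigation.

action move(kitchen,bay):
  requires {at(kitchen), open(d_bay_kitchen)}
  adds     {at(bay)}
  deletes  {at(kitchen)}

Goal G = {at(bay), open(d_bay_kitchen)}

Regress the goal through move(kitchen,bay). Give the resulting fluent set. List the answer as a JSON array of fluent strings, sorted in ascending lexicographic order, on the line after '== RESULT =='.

Regress:
  G ∩ del = {}  (empty — regression defined)
  G \ add = {at(bay), open(d_bay_kitchen)} \ {at(bay)} = {open(d_bay_kitchen)}
  ∪ pre   = {open(d_bay_kitchen)} ∪ {at(kitchen), open(d_bay_kitchen)}
          = {at(kitchen), open(d_bay_kitchen)}

== RESULT ==
["at(kitchen)", "open(d_bay_kitchen)"]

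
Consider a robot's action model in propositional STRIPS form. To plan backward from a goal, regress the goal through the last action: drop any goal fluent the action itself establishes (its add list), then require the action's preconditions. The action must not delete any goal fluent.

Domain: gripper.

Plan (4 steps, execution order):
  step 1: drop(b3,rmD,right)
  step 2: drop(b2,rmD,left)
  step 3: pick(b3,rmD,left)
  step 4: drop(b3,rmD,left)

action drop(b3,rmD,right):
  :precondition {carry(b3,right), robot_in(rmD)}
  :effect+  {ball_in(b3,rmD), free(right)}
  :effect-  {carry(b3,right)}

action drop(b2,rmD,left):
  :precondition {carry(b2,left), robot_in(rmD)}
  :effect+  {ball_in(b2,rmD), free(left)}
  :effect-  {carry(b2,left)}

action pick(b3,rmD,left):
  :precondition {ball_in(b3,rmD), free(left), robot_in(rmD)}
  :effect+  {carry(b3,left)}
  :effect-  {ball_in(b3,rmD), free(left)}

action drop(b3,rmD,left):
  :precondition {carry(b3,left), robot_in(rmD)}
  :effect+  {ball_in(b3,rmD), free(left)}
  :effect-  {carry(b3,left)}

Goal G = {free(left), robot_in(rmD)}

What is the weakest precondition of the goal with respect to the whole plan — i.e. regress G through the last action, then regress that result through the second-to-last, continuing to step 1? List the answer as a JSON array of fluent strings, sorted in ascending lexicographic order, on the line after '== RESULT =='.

Regress step by step:
  through step 4 (drop(b3,rmD,left)): drop {free(left)}, keep {robot_in(rmD)}, require {carry(b3,left), robot_in(rmD)}
    → {carry(b3,left), robot_in(rmD)}
  through step 3 (pick(b3,rmD,left)): drop {carry(b3,left)}, keep {robot_in(rmD)}, require {ball_in(b3,rmD), free(left), robot_in(rmD)}
    → {ball_in(b3,rmD), free(left), robot_in(rmD)}
  through step 2 (drop(b2,rmD,left)): drop {free(left)}, keep {ball_in(b3,rmD), robot_in(rmD)}, require {carry(b2,left), robot_in(rmD)}
    → {ball_in(b3,rmD), carry(b2,left), robot_in(rmD)}
  through step 1 (drop(b3,rmD,right)): drop {ball_in(b3,rmD)}, keep {carry(b2,left), robot_in(rmD)}, require {carry(b3,right), robot_in(rmD)}
    → {carry(b2,left), carry(b3,right), robot_in(rmD)}

== RESULT ==
["carry(b2,left)", "carry(b3,right)", "robot_in(rmD)"]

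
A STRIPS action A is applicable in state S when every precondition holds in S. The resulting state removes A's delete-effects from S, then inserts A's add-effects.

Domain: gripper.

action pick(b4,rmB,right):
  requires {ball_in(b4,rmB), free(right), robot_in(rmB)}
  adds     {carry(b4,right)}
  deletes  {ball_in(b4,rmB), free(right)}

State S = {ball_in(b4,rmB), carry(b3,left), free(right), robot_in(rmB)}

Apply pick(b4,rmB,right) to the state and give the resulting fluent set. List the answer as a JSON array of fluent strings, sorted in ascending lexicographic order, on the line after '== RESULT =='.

Compute (S \ del) ∪ add:
  pre ⊆ S: {ball_in(b4,rmB), free(right), robot_in(rmB)} ⊆ S  — applicable
  S \ del = {carry(b3,left), robot_in(rmB)}
  ∪ add   = {carry(b3,left), carry(b4,right), robot_in(rmB)}

== RESULT ==
["carry(b3,left)", "carry(b4,right)", "robot_in(rmB)"]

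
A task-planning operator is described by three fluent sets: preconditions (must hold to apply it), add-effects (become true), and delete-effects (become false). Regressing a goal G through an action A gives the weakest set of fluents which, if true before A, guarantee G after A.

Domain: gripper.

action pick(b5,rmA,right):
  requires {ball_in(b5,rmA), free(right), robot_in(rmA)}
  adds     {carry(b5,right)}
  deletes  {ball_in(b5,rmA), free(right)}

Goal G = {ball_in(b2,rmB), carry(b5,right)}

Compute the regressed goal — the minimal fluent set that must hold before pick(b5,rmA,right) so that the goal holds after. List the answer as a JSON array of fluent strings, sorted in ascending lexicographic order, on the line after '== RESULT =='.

Compute (G \ add) ∪ pre:
  G ∩ del = {}  (empty — regression defined)
  G \ add = {ball_in(b2,rmB), carry(b5,right)} \ {carry(b5,right)} = {ball_in(b2,rmB)}
  ∪ pre   = {ball_in(b2,rmB)} ∪ {ball_in(b5,rmA), free(right), robot_in(rmA)}
          = {ball_in(b2,rmB), ball_in(b5,rmA), free(right), robot_in(rmA)}

== RESULT ==
["ball_in(b2,rmB)", "ball_in(b5,rmA)", "free(right)", "robot_in(rmA)"]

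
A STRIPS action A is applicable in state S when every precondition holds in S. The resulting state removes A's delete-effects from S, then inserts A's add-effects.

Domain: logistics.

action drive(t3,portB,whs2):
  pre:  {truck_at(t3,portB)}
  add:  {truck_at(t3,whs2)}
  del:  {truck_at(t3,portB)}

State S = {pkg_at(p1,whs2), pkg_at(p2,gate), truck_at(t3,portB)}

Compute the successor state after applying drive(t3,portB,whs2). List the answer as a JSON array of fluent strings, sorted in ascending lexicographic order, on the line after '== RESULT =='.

Compute (S \ del) ∪ add:
  pre ⊆ S: {truck_at(t3,portB)} ⊆ S  — applicable
  S \ del = {pkg_at(p1,whs2), pkg_at(p2,gate)}
  ∪ add   = {pkg_at(p1,whs2), pkg_at(p2,gate), truck_at(t3,whs2)}

== RESULT ==
["pkg_at(p1,whs2)", "pkg_at(p2,gate)", "truck_at(t3,whs2)"]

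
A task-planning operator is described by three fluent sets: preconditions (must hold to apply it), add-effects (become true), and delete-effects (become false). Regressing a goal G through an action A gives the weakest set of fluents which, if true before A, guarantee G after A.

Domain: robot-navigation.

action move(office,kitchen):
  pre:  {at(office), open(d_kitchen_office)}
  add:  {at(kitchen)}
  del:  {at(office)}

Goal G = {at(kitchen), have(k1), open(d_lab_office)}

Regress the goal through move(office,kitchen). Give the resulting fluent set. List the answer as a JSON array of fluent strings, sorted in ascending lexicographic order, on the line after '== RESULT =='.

Compute (G \ add) ∪ pre:
  G ∩ del = {}  (empty — regression defined)
  G \ add = {at(kitchen), have(k1), open(d_lab_office)} \ {at(kitchen)} = {have(k1), open(d_lab_office)}
  ∪ pre   = {have(k1), open(d_lab_office)} ∪ {at(office), open(d_kitchen_office)}
          = {at(office), have(k1), open(d_kitchen_office), open(d_lab_office)}

== RESULT ==
["at(office)", "have(k1)", "open(d_kitchen_office)", "open(d_lab_office)"]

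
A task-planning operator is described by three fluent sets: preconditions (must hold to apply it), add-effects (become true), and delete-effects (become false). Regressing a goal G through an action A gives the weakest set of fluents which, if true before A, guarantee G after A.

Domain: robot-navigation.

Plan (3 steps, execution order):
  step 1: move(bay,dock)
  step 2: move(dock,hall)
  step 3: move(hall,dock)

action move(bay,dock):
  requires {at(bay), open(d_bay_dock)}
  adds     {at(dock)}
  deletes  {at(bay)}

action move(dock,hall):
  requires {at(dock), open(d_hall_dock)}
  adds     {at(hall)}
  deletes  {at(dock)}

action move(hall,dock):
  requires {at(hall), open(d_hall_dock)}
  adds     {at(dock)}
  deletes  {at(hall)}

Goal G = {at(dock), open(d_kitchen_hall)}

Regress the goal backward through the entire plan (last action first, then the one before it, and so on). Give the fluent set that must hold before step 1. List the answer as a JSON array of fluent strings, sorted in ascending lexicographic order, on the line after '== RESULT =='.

Work backward from the goal:
  through step 3 (move(hall,dock)): drop {at(dock)}, keep {open(d_kitchen_hall)}, require {at(hall), open(d_hall_dock)}
    → {at(hall), open(d_hall_dock), open(d_kitchen_hall)}
  through step 2 (move(dock,hall)): drop {at(hall)}, keep {open(d_hall_dock), open(d_kitchen_hall)}, require {at(dock), open(d_hall_dock)}
    → {at(dock), open(d_hall_dock), open(d_kitchen_hall)}
  through step 1 (move(bay,dock)): drop {at(dock)}, keep {open(d_hall_dock), open(d_kitchen_hall)}, require {at(bay), open(d_bay_dock)}
    → {at(bay), open(d_bay_dock), open(d_hall_dock), open(d_kitchen_hall)}

== RESULT ==
["at(bay)", "open(d_bay_dock)", "open(d_hall_dock)", "open(d_kitchen_hall)"]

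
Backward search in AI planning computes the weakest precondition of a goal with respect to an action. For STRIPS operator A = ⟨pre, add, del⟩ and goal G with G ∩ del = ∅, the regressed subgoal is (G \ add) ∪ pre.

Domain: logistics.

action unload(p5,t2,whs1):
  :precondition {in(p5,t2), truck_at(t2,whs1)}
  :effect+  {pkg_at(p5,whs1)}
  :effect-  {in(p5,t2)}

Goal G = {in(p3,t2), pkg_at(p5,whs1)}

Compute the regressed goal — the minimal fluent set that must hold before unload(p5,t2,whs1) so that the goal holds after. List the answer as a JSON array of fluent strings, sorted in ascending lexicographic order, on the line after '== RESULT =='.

Regress:
  G ∩ del = {}  (empty — regression defined)
  G \ add = {in(p3,t2), pkg_at(p5,whs1)} \ {pkg_at(p5,whs1)} = {in(p3,t2)}
  ∪ pre   = {in(p3,t2)} ∪ {in(p5,t2), truck_at(t2,whs1)}
          = {in(p3,t2), in(p5,t2), truck_at(t2,whs1)}

== RESULT ==
["in(p3,t2)", "in(p5,t2)", "truck_at(t2,whs1)"]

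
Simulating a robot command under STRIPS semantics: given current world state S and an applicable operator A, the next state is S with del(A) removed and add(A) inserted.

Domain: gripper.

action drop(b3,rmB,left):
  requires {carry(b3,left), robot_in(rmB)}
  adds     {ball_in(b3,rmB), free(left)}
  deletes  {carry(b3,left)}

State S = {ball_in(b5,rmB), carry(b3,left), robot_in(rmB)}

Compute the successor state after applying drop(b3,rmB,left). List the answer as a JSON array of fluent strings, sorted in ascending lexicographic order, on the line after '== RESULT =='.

Compute (S \ del) ∪ add:
  pre ⊆ S: {carry(b3,left), robot_in(rmB)} ⊆ S  — applicable
  S \ del = {ball_in(b5,rmB), robot_in(rmB)}
  ∪ add   = {ball_in(b3,rmB), ball_in(b5,rmB), free(left), robot_in(rmB)}

== RESULT ==
["ball_in(b3,rmB)", "ball_in(b5,rmB)", "free(left)", "robot_in(rmB)"]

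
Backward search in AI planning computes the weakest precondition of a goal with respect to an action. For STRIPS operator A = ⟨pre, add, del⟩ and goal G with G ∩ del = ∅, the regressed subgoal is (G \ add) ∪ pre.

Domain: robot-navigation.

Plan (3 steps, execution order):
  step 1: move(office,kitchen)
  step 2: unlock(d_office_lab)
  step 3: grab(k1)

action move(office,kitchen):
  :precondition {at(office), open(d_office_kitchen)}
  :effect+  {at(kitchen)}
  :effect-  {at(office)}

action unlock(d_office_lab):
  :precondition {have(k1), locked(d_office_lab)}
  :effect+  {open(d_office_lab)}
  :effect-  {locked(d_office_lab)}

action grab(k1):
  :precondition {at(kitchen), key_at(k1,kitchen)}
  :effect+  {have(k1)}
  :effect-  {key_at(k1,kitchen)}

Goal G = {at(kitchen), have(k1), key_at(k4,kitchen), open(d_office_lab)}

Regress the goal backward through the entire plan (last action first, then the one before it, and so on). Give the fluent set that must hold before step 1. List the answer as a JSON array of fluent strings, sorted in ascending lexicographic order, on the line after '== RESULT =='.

Regress step by step:
  through step 3 (grab(k1)): drop {have(k1)}, keep {at(kitchen), key_at(k4,kitchen), open(d_office_lab)}, require {at(kitchen), key_at(k1,kitchen)}
    → {at(kitchen), key_at(k1,kitchen), key_at(k4,kitchen), open(d_office_lab)}
  through step 2 (unlock(d_office_lab)): drop {open(d_office_lab)}, keep {at(kitchen), key_at(k1,kitchen), key_at(k4,kitchen)}, require {have(k1), locked(d_office_lab)}
    → {at(kitchen), have(k1), key_at(k1,kitchen), key_at(k4,kitchen), locked(d_office_lab)}
  through step 1 (move(office,kitchen)): drop {at(kitchen)}, keep {have(k1), key_at(k1,kitchen), key_at(k4,kitchen), locked(d_office_lab)}, require {at(office), open(d_office_kitchen)}
    → {at(office), have(k1), key_at(k1,kitchen), key_at(k4,kitchen), locked(d_office_lab), open(d_office_kitchen)}

== RESULT ==
["at(office)", "have(k1)", "key_at(k1,kitchen)", "key_at(k4,kitchen)", "locked(d_office_lab)", "open(d_office_kitchen)"]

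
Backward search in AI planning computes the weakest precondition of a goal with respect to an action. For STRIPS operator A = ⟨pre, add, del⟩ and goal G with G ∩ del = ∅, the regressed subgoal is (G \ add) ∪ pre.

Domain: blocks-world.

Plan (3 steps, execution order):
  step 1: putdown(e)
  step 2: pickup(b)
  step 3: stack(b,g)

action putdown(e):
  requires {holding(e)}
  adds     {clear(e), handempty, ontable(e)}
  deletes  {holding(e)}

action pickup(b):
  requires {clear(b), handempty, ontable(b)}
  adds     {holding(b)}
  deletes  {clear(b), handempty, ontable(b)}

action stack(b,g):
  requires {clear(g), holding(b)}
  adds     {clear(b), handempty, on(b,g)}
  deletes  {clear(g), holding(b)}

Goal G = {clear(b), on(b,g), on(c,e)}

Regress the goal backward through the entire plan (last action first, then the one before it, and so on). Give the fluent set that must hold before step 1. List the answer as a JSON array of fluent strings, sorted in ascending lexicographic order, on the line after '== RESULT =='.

Work backward from the goal:
  through step 3 (stack(b,g)): drop {clear(b), on(b,g)}, keep {on(c,e)}, require {clear(g), holding(b)}
    → {clear(g), holding(b), on(c,e)}
  through step 2 (pickup(b)): drop {holding(b)}, keep {clear(g), on(c,e)}, require {clear(b), handempty, ontable(b)}
    → {clear(b), clear(g), handempty, on(c,e), ontable(b)}
  through step 1 (putdown(e)): drop {handempty}, keep {clear(b), clear(g), on(c,e), ontable(b)}, require {holding(e)}
    → {clear(b), clear(g), holding(e), on(c,e), ontable(b)}

== RESULT ==
["clear(b)", "clear(g)", "holding(e)", "on(c,e)", "ontable(b)"]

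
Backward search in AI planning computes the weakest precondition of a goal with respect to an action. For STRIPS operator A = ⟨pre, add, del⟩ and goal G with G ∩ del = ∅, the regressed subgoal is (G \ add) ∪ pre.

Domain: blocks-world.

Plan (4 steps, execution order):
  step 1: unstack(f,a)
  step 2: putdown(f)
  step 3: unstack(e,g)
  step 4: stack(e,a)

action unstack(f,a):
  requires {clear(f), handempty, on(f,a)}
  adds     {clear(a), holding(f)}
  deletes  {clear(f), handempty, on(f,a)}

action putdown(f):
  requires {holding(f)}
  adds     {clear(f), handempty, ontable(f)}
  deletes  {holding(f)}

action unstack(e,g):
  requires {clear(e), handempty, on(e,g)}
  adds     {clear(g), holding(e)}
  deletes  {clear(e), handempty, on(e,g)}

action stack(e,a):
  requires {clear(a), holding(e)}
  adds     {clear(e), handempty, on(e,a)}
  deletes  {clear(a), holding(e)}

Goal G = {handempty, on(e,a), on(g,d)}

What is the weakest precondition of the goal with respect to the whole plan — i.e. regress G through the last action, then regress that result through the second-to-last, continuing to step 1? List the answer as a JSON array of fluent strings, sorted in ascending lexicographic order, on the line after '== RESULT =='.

Regress step by step:
  through step 4 (stack(e,a)): drop {handempty, on(e,a)}, keep {on(g,d)}, require {clear(a), holding(e)}
    → {clear(a), holding(e), on(g,d)}
  through step 3 (unstack(e,g)): drop {holding(e)}, keep {clear(a), on(g,d)}, require {clear(e), handempty, on(e,g)}
    → {clear(a), clear(e), handempty, on(e,g), on(g,d)}
  through step 2 (putdown(f)): drop {handempty}, keep {clear(a), clear(e), on(e,g), on(g,d)}, require {holding(f)}
    → {clear(a), clear(e), holding(f), on(e,g), on(g,d)}
  through step 1 (unstack(f,a)): drop {clear(a), holding(f)}, keep {clear(e), on(e,g), on(g,d)}, require {clear(f), handempty, on(f,a)}
    → {clear(e), clear(f), handempty, on(e,g), on(f,a), on(g,d)}

== RESULT ==
["clear(e)", "clear(f)", "handempty", "on(e,g)", "on(f,a)", "on(g,d)"]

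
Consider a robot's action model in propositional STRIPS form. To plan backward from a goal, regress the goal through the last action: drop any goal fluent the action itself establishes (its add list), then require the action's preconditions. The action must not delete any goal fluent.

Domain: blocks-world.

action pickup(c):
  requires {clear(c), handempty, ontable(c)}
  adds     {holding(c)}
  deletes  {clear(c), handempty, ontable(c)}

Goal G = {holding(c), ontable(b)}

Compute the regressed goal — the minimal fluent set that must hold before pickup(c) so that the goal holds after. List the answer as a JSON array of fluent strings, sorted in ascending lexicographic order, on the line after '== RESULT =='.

Regress:
  G ∩ del = {}  (empty — regression defined)
  G \ add = {holding(c), ontable(b)} \ {holding(c)} = {ontable(b)}
  ∪ pre   = {ontable(b)} ∪ {clear(c), handempty, ontable(c)}
          = {clear(c), handempty, ontable(b), ontable(c)}

== RESULT ==
["clear(c)", "handempty", "ontable(b)", "ontable(c)"]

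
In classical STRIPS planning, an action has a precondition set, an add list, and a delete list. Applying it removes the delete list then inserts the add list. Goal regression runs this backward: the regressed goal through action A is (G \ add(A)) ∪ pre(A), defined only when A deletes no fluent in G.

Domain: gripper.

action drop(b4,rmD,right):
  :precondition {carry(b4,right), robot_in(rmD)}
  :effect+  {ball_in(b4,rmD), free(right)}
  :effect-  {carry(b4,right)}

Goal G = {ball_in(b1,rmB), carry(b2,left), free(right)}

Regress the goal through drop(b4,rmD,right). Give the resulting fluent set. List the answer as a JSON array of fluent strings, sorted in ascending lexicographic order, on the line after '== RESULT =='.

Regress:
  G ∩ del = {}  (empty — regression defined)
  G \ add = {ball_in(b1,rmB), carry(b2,left), free(right)} \ {ball_in(b4,rmD), free(right)} = {ball_in(b1,rmB), carry(b2,left)}
  ∪ pre   = {ball_in(b1,rmB), carry(b2,left)} ∪ {carry(b4,right), robot_in(rmD)}
          = {ball_in(b1,rmB), carry(b2,left), carry(b4,right), robot_in(rmD)}

== RESULT ==
["ball_in(b1,rmB)", "carry(b2,left)", "carry(b4,right)", "robot_in(rmD)"]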